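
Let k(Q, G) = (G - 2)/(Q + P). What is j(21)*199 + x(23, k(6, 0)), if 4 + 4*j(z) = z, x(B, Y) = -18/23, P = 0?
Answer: 77737/92 ≈ 844.97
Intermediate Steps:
k(Q, G) = (-2 + G)/Q (k(Q, G) = (G - 2)/(Q + 0) = (-2 + G)/Q)
x(B, Y) = -18/23 (x(B, Y) = -18*1/23 = -18/23)
j(z) = -1 + z/4
j(21)*199 + x(23, k(6, 0)) = (-1 + (¼)*21)*199 - 18/23 = (-1 + 21/4)*199 - 18/23 = (17/4)*199 - 18/23 = 3383/4 - 18/23 = 77737/92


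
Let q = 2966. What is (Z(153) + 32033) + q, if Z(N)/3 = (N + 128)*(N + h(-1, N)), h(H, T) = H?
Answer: 163135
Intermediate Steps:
Z(N) = 3*(-1 + N)*(128 + N) (Z(N) = 3*((N + 128)*(N - 1)) = 3*((128 + N)*(-1 + N)) = 3*((-1 + N)*(128 + N)) = 3*(-1 + N)*(128 + N))
(Z(153) + 32033) + q = ((-384 + 3*153² + 381*153) + 32033) + 2966 = ((-384 + 3*23409 + 58293) + 32033) + 2966 = ((-384 + 70227 + 58293) + 32033) + 2966 = (128136 + 32033) + 2966 = 160169 + 2966 = 163135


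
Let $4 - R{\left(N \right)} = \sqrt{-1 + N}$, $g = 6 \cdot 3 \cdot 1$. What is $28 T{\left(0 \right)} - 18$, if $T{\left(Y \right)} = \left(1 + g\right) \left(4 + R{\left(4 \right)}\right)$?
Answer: $4238 - 532 \sqrt{3} \approx 3316.6$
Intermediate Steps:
$g = 18$ ($g = 18 \cdot 1 = 18$)
$R{\left(N \right)} = 4 - \sqrt{-1 + N}$
$T{\left(Y \right)} = 152 - 19 \sqrt{3}$ ($T{\left(Y \right)} = \left(1 + 18\right) \left(4 + \left(4 - \sqrt{-1 + 4}\right)\right) = 19 \left(4 + \left(4 - \sqrt{3}\right)\right) = 19 \left(8 - \sqrt{3}\right) = 152 - 19 \sqrt{3}$)
$28 T{\left(0 \right)} - 18 = 28 \left(152 - 19 \sqrt{3}\right) - 18 = \left(4256 - 532 \sqrt{3}\right) - 18 = 4238 - 532 \sqrt{3}$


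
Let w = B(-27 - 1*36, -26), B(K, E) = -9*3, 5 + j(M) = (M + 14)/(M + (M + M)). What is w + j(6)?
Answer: -278/9 ≈ -30.889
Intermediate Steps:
j(M) = -5 + (14 + M)/(3*M) (j(M) = -5 + (M + 14)/(M + (M + M)) = -5 + (14 + M)/(M + 2*M) = -5 + (14 + M)/((3*M)) = -5 + (14 + M)*(1/(3*M)) = -5 + (14 + M)/(3*M))
B(K, E) = -27
w = -27
w + j(6) = -27 + (14/3)*(1 - 1*6)/6 = -27 + (14/3)*(⅙)*(1 - 6) = -27 + (14/3)*(⅙)*(-5) = -27 - 35/9 = -278/9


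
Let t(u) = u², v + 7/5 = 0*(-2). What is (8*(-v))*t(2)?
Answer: 224/5 ≈ 44.800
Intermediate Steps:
v = -7/5 (v = -7/5 + 0*(-2) = -7/5 + 0 = -7/5 ≈ -1.4000)
(8*(-v))*t(2) = (8*(-1*(-7/5)))*2² = (8*(7/5))*4 = (56/5)*4 = 224/5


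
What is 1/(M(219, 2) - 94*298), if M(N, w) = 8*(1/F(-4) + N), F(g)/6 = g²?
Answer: -12/315119 ≈ -3.8081e-5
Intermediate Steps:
F(g) = 6*g²
M(N, w) = 1/12 + 8*N (M(N, w) = 8*(1/(6*(-4)²) + N) = 8*(1/(6*16) + N) = 8*(1/96 + N) = 1/12 + 8*N)
1/(M(219, 2) - 94*298) = 1/((1/12 + 8*219) - 94*298) = 1/((1/12 + 1752) - 28012) = 1/(21025/12 - 28012) = 1/(-315119/12) = -12/315119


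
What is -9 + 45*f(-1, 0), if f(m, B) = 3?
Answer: 126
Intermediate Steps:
-9 + 45*f(-1, 0) = -9 + 45*3 = -9 + 135 = 126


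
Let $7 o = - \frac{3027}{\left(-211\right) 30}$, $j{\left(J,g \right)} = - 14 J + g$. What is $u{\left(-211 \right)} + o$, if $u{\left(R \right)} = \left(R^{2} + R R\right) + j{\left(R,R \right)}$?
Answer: $\frac{1355665459}{14770} \approx 91785.0$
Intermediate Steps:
$j{\left(J,g \right)} = g - 14 J$
$u{\left(R \right)} = - 13 R + 2 R^{2}$ ($u{\left(R \right)} = \left(R^{2} + R R\right) + \left(R - 14 R\right) = \left(R^{2} + R^{2}\right) - 13 R = 2 R^{2} - 13 R = - 13 R + 2 R^{2}$)
$o = \frac{1009}{14770}$ ($o = \frac{\left(-3027\right) \frac{1}{\left(-211\right) 30}}{7} = \frac{\left(-3027\right) \frac{1}{-6330}}{7} = \frac{\left(-3027\right) \left(- \frac{1}{6330}\right)}{7} = \frac{1}{7} \cdot \frac{1009}{2110} = \frac{1009}{14770} \approx 0.068314$)
$u{\left(-211 \right)} + o = - 211 \left(-13 + 2 \left(-211\right)\right) + \frac{1009}{14770} = - 211 \left(-13 - 422\right) + \frac{1009}{14770} = \left(-211\right) \left(-435\right) + \frac{1009}{14770} = 91785 + \frac{1009}{14770} = \frac{1355665459}{14770}$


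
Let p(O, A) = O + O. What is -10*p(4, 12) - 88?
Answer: -168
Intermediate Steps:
p(O, A) = 2*O
-10*p(4, 12) - 88 = -20*4 - 88 = -10*8 - 88 = -80 - 88 = -168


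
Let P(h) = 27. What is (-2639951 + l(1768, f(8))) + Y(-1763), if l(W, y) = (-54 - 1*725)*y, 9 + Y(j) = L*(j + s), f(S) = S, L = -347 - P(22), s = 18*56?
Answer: -2363822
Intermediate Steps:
s = 1008
L = -374 (L = -347 - 1*27 = -347 - 27 = -374)
Y(j) = -377001 - 374*j (Y(j) = -9 - 374*(j + 1008) = -9 - 374*(1008 + j) = -9 + (-376992 - 374*j) = -377001 - 374*j)
l(W, y) = -779*y (l(W, y) = (-54 - 725)*y = -779*y)
(-2639951 + l(1768, f(8))) + Y(-1763) = (-2639951 - 779*8) + (-377001 - 374*(-1763)) = (-2639951 - 6232) + (-377001 + 659362) = -2646183 + 282361 = -2363822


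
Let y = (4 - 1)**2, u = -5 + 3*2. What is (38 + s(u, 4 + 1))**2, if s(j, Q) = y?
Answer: 2209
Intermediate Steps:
u = 1 (u = -5 + 6 = 1)
y = 9 (y = 3**2 = 9)
s(j, Q) = 9
(38 + s(u, 4 + 1))**2 = (38 + 9)**2 = 47**2 = 2209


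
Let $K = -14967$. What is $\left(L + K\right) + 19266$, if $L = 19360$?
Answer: $23659$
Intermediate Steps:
$\left(L + K\right) + 19266 = \left(19360 - 14967\right) + 19266 = 4393 + 19266 = 23659$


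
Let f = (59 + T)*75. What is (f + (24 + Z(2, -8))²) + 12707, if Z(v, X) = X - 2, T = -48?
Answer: 13728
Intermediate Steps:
Z(v, X) = -2 + X
f = 825 (f = (59 - 48)*75 = 11*75 = 825)
(f + (24 + Z(2, -8))²) + 12707 = (825 + (24 + (-2 - 8))²) + 12707 = (825 + (24 - 10)²) + 12707 = (825 + 14²) + 12707 = (825 + 196) + 12707 = 1021 + 12707 = 13728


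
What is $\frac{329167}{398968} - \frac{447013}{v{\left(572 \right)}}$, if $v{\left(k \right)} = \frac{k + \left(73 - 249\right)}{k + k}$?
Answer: $- \frac{4636937984681}{3590712} \approx -1.2914 \cdot 10^{6}$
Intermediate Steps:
$v{\left(k \right)} = \frac{-176 + k}{2 k}$ ($v{\left(k \right)} = \frac{k + \left(73 - 249\right)}{2 k} = \left(k - 176\right) \frac{1}{2 k} = \left(-176 + k\right) \frac{1}{2 k} = \frac{-176 + k}{2 k}$)
$\frac{329167}{398968} - \frac{447013}{v{\left(572 \right)}} = \frac{329167}{398968} - \frac{447013}{\frac{1}{2} \cdot \frac{1}{572} \left(-176 + 572\right)} = 329167 \cdot \frac{1}{398968} - \frac{447013}{\frac{1}{2} \cdot \frac{1}{572} \cdot 396} = \frac{329167}{398968} - \frac{447013}{\frac{9}{26}} = \frac{329167}{398968} - \frac{11622338}{9} = - \frac{4636937984681}{3590712}$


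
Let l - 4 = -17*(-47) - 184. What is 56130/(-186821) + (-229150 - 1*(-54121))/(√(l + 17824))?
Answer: -56130/186821 - 175029*√18443/18443 ≈ -1289.1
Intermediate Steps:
l = 619 (l = 4 + (-17*(-47) - 184) = 4 + (799 - 184) = 4 + 615 = 619)
56130/(-186821) + (-229150 - 1*(-54121))/(√(l + 17824)) = 56130/(-186821) + (-229150 - 1*(-54121))/(√(619 + 17824)) = 56130*(-1/186821) + (-229150 + 54121)/(√18443) = -56130/186821 - 175029*√18443/18443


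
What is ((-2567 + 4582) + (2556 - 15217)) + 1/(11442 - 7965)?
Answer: -37016141/3477 ≈ -10646.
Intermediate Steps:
((-2567 + 4582) + (2556 - 15217)) + 1/(11442 - 7965) = (2015 - 12661) + 1/3477 = -10646 + 1/3477 = -37016141/3477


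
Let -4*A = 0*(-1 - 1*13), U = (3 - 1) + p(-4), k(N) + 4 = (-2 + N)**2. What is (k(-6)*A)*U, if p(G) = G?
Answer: 0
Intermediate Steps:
k(N) = -4 + (-2 + N)**2
U = -2 (U = (3 - 1) - 4 = 2 - 4 = -2)
A = 0 (A = -0*(-1 - 1*13) = -0*(-1 - 13) = -0*(-14) = -1/4*0 = 0)
(k(-6)*A)*U = (-6*(-4 - 6)*0)*(-2) = (-6*(-10)*0)*(-2) = (60*0)*(-2) = 0*(-2) = 0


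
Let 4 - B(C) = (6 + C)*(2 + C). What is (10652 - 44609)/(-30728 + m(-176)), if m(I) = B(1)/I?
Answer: 5976432/5408111 ≈ 1.1051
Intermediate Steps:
B(C) = 4 - (2 + C)*(6 + C) (B(C) = 4 - (6 + C)*(2 + C) = 4 - (2 + C)*(6 + C))
m(I) = -17/I (m(I) = (-8 - 1*1² - 8*1)/I = (-8 - 1*1 - 8)/I = (-8 - 1 - 8)/I = -17/I)
(10652 - 44609)/(-30728 + m(-176)) = (10652 - 44609)/(-30728 - 17/(-176)) = -33957/(-30728 - 17*(-1/176)) = -33957/(-30728 + 17/176) = -33957/(-5408111/176) = -33957*(-176/5408111) = 5976432/5408111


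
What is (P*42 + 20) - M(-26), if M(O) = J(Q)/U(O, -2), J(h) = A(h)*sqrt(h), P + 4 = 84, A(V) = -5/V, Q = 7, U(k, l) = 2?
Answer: 3380 + 5*sqrt(7)/14 ≈ 3380.9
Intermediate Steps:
P = 80 (P = -4 + 84 = 80)
J(h) = -5/sqrt(h) (J(h) = (-5/h)*sqrt(h) = -5/sqrt(h))
M(O) = -5*sqrt(7)/14 (M(O) = -5*sqrt(7)/7/2 = -5*sqrt(7)/7*(1/2) = -5*sqrt(7)/14)
(P*42 + 20) - M(-26) = (80*42 + 20) - (-5)*sqrt(7)/14 = (3360 + 20) + 5*sqrt(7)/14 = 3380 + 5*sqrt(7)/14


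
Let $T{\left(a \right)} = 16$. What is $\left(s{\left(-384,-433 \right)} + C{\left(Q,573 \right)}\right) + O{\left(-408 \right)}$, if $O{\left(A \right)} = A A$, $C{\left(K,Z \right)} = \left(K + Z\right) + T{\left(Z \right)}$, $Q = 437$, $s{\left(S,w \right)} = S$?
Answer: $167106$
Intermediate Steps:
$C{\left(K,Z \right)} = 16 + K + Z$ ($C{\left(K,Z \right)} = \left(K + Z\right) + 16 = 16 + K + Z$)
$O{\left(A \right)} = A^{2}$
$\left(s{\left(-384,-433 \right)} + C{\left(Q,573 \right)}\right) + O{\left(-408 \right)} = \left(-384 + \left(16 + 437 + 573\right)\right) + \left(-408\right)^{2} = \left(-384 + 1026\right) + 166464 = 642 + 166464 = 167106$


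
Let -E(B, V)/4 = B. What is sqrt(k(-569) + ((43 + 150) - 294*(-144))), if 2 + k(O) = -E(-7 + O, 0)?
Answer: sqrt(40223) ≈ 200.56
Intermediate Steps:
E(B, V) = -4*B
k(O) = -30 + 4*O (k(O) = -2 - (-4)*(-7 + O) = -2 - (28 - 4*O) = -2 + (-28 + 4*O) = -30 + 4*O)
sqrt(k(-569) + ((43 + 150) - 294*(-144))) = sqrt((-30 + 4*(-569)) + ((43 + 150) - 294*(-144))) = sqrt((-30 - 2276) + (193 + 42336)) = sqrt(-2306 + 42529) = sqrt(40223)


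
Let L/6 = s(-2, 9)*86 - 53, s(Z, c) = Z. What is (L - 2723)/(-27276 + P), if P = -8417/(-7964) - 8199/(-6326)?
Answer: 102599407636/687026769043 ≈ 0.14934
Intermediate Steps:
P = 59271389/25190132 (P = -8417*(-1/7964) - 8199*(-1/6326) = 8417/7964 + 8199/6326 = 59271389/25190132 ≈ 2.3530)
L = -1350 (L = 6*(-2*86 - 53) = 6*(-172 - 53) = 6*(-225) = -1350)
(L - 2723)/(-27276 + P) = (-1350 - 2723)/(-27276 + 59271389/25190132) = -4073/(-687026769043/25190132) = -4073*(-25190132/687026769043) = 102599407636/687026769043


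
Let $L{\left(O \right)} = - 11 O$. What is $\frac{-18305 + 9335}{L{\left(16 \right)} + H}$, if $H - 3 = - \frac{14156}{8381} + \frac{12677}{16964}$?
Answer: $\frac{1275312297480}{24730220579} \approx 51.569$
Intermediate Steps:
$H = \frac{292629405}{142175284}$ ($H = 3 + \left(- \frac{14156}{8381} + \frac{12677}{16964}\right) = 3 - \frac{133896447}{142175284} = \frac{292629405}{142175284} \approx 2.0582$)
$\frac{-18305 + 9335}{L{\left(16 \right)} + H} = \frac{-18305 + 9335}{\left(-11\right) 16 + \frac{292629405}{142175284}} = - \frac{8970}{-176 + \frac{292629405}{142175284}} = - \frac{8970}{- \frac{24730220579}{142175284}} = \left(-8970\right) \left(- \frac{142175284}{24730220579}\right) = \frac{1275312297480}{24730220579}$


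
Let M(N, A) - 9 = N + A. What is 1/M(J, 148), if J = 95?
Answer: 1/252 ≈ 0.0039683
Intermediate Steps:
M(N, A) = 9 + A + N (M(N, A) = 9 + (N + A) = 9 + (A + N) = 9 + A + N)
1/M(J, 148) = 1/(9 + 148 + 95) = 1/252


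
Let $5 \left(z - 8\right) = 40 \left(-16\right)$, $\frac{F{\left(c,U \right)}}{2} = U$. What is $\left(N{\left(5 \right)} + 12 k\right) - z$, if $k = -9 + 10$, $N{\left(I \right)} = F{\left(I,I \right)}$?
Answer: $142$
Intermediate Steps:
$F{\left(c,U \right)} = 2 U$
$N{\left(I \right)} = 2 I$
$k = 1$
$z = -120$ ($z = 8 + \frac{40 \left(-16\right)}{5} = 8 + \frac{1}{5} \left(-640\right) = 8 - 128 = -120$)
$\left(N{\left(5 \right)} + 12 k\right) - z = \left(2 \cdot 5 + 12 \cdot 1\right) - -120 = \left(10 + 12\right) + 120 = 22 + 120 = 142$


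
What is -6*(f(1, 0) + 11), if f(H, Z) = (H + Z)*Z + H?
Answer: -72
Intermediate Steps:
f(H, Z) = H + Z*(H + Z) (f(H, Z) = Z*(H + Z) + H = H + Z*(H + Z))
-6*(f(1, 0) + 11) = -6*((1 + 0**2 + 1*0) + 11) = -6*((1 + 0 + 0) + 11) = -6*(1 + 11) = -6*12 = -72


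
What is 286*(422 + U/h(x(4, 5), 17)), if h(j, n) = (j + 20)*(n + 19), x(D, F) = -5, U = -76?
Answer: 16287986/135 ≈ 1.2065e+5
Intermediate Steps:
h(j, n) = (19 + n)*(20 + j) (h(j, n) = (20 + j)*(19 + n) = (19 + n)*(20 + j))
286*(422 + U/h(x(4, 5), 17)) = 286*(422 - 76/(380 + 19*(-5) + 20*17 - 5*17)) = 286*(422 - 76/(380 - 95 + 340 - 85)) = 286*(422 - 76/540) = 286*(422 - 76*1/540) = 286*(422 - 19/135) = 286*(56951/135) = 16287986/135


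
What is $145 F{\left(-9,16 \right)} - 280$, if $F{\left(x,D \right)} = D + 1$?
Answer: $2185$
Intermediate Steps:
$F{\left(x,D \right)} = 1 + D$
$145 F{\left(-9,16 \right)} - 280 = 145 \left(1 + 16\right) - 280 = 145 \cdot 17 - 280 = 2465 - 280 = 2185$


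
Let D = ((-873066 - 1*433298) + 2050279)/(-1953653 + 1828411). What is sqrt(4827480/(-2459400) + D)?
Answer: I*sqrt(52067982778425752970)/2566834790 ≈ 2.8112*I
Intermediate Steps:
D = -743915/125242 (D = ((-873066 - 433298) + 2050279)/(-125242) = (-1306364 + 2050279)*(-1/125242) = 743915*(-1/125242) = -743915/125242 ≈ -5.9398)
sqrt(4827480/(-2459400) + D) = sqrt(4827480/(-2459400) - 743915/125242) = sqrt(4827480*(-1/2459400) - 743915/125242) = sqrt(-40229/20495 - 743915/125242) = sqrt(-20284898343/2566834790) = I*sqrt(52067982778425752970)/2566834790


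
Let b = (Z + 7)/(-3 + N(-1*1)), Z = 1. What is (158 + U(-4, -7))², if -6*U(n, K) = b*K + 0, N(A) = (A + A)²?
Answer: 252004/9 ≈ 28000.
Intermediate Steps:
N(A) = 4*A² (N(A) = (2*A)² = 4*A²)
b = 8 (b = (1 + 7)/(-3 + 4*(-1*1)²) = 8/(-3 + 4*(-1)²) = 8/(-3 + 4*1) = 8/(-3 + 4) = 8/1 = 8*1 = 8)
U(n, K) = -4*K/3 (U(n, K) = -(8*K + 0)/6 = -4*K/3)
(158 + U(-4, -7))² = (158 - 4/3*(-7))² = (158 + 28/3)² = (502/3)² = 252004/9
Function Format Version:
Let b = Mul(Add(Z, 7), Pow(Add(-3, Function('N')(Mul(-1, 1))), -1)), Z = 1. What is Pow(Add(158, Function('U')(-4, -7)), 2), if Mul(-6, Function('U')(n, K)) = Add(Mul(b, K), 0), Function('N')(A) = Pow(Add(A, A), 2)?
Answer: Rational(252004, 9) ≈ 28000.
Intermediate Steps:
Function('N')(A) = Mul(4, Pow(A, 2)) (Function('N')(A) = Pow(Mul(2, A), 2) = Mul(4, Pow(A, 2)))
b = 8 (b = Mul(Add(1, 7), Pow(Add(-3, Mul(4, Pow(Mul(-1, 1), 2))), -1)) = Mul(8, Pow(Add(-3, Mul(4, Pow(-1, 2))), -1)) = Mul(8, Pow(Add(-3, Mul(4, 1)), -1)) = Mul(8, Pow(Add(-3, 4), -1)) = Mul(8, Pow(1, -1)) = Mul(8, 1) = 8)
Function('U')(n, K) = Mul(Rational(-4, 3), K) (Function('U')(n, K) = Mul(Rational(-1, 6), Add(Mul(8, K), 0)) = Mul(Rational(-1, 6), Mul(8, K)) = Mul(Rational(-4, 3), K))
Pow(Add(158, Function('U')(-4, -7)), 2) = Pow(Add(158, Mul(Rational(-4, 3), -7)), 2) = Pow(Add(158, Rational(28, 3)), 2) = Pow(Rational(502, 3), 2) = Rational(252004, 9)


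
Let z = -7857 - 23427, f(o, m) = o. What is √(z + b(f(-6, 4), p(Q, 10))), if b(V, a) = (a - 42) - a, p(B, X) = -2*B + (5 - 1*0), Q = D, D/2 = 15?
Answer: I*√31326 ≈ 176.99*I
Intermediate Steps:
D = 30 (D = 2*15 = 30)
Q = 30
p(B, X) = 5 - 2*B (p(B, X) = -2*B + (5 + 0) = -2*B + 5 = 5 - 2*B)
z = -31284
b(V, a) = -42 (b(V, a) = (-42 + a) - a = -42)
√(z + b(f(-6, 4), p(Q, 10))) = √(-31284 - 42) = √(-31326) = I*√31326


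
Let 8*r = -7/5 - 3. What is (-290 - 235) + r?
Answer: -10511/20 ≈ -525.55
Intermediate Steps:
r = -11/20 (r = (-7/5 - 3)/8 = (⅛)*(-22/5) = -11/20 ≈ -0.55000)
(-290 - 235) + r = (-290 - 235) - 11/20 = -525 - 11/20 = -10511/20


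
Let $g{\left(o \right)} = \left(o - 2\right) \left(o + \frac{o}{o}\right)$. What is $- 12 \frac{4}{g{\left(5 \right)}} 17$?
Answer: $- \frac{136}{3} \approx -45.333$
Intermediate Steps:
$g{\left(o \right)} = \left(1 + o\right) \left(-2 + o\right)$ ($g{\left(o \right)} = \left(-2 + o\right) \left(o + 1\right) = \left(-2 + o\right) \left(1 + o\right) = \left(1 + o\right) \left(-2 + o\right)$)
$- 12 \frac{4}{g{\left(5 \right)}} 17 = - 12 \frac{4}{-2 + 5^{2} - 5} \cdot 17 = - 12 \frac{4}{-2 + 25 - 5} \cdot 17 = - 12 \cdot \frac{4}{18} \cdot 17 = - 12 \cdot 4 \cdot \frac{1}{18} \cdot 17 = \left(-12\right) \frac{2}{9} \cdot 17 = \left(- \frac{8}{3}\right) 17 = - \frac{136}{3}$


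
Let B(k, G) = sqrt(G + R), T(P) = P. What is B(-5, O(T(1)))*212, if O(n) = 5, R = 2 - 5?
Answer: 212*sqrt(2) ≈ 299.81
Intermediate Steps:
R = -3
B(k, G) = sqrt(-3 + G) (B(k, G) = sqrt(G - 3) = sqrt(-3 + G))
B(-5, O(T(1)))*212 = sqrt(-3 + 5)*212 = sqrt(2)*212 = 212*sqrt(2)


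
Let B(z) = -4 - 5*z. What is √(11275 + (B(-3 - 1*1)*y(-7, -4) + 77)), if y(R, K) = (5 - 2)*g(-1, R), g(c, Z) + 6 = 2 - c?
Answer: 2*√2802 ≈ 105.87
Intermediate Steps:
g(c, Z) = -4 - c (g(c, Z) = -6 + (2 - c) = -4 - c)
y(R, K) = -9 (y(R, K) = (5 - 2)*(-4 - 1*(-1)) = 3*(-4 + 1) = 3*(-3) = -9)
√(11275 + (B(-3 - 1*1)*y(-7, -4) + 77)) = √(11275 + ((-4 - 5*(-3 - 1*1))*(-9) + 77)) = √(11275 + ((-4 - 5*(-3 - 1))*(-9) + 77)) = √(11275 + ((-4 - 5*(-4))*(-9) + 77)) = √(11275 + ((-4 + 20)*(-9) + 77)) = √(11275 + (16*(-9) + 77)) = √(11275 + (-144 + 77)) = √(11275 - 67) = √11208 = 2*√2802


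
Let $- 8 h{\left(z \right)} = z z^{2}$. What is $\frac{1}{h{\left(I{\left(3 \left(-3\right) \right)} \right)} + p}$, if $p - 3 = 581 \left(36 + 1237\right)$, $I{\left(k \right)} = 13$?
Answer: $\frac{8}{5914731} \approx 1.3526 \cdot 10^{-6}$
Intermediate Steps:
$h{\left(z \right)} = - \frac{z^{3}}{8}$ ($h{\left(z \right)} = - \frac{z z^{2}}{8} = - \frac{z^{3}}{8}$)
$p = 739616$ ($p = 3 + 581 \left(36 + 1237\right) = 3 + 581 \cdot 1273 = 3 + 739613 = 739616$)
$\frac{1}{h{\left(I{\left(3 \left(-3\right) \right)} \right)} + p} = \frac{1}{- \frac{13^{3}}{8} + 739616} = \frac{1}{\left(- \frac{1}{8}\right) 2197 + 739616} = \frac{1}{- \frac{2197}{8} + 739616} = \frac{1}{\frac{5914731}{8}} = \frac{8}{5914731}$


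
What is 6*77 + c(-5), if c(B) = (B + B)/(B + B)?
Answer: 463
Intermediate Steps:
c(B) = 1 (c(B) = (2*B)/((2*B)) = (2*B)*(1/(2*B)) = 1)
6*77 + c(-5) = 6*77 + 1 = 462 + 1 = 463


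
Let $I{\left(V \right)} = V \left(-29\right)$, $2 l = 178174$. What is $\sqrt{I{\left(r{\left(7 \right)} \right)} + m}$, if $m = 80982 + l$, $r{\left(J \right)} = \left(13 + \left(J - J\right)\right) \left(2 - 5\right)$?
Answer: $40 \sqrt{107} \approx 413.76$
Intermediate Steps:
$l = 89087$ ($l = \frac{1}{2} \cdot 178174 = 89087$)
$r{\left(J \right)} = -39$ ($r{\left(J \right)} = \left(13 + 0\right) \left(-3\right) = 13 \left(-3\right) = -39$)
$m = 170069$ ($m = 80982 + 89087 = 170069$)
$I{\left(V \right)} = - 29 V$
$\sqrt{I{\left(r{\left(7 \right)} \right)} + m} = \sqrt{\left(-29\right) \left(-39\right) + 170069} = \sqrt{1131 + 170069} = \sqrt{171200} = 40 \sqrt{107}$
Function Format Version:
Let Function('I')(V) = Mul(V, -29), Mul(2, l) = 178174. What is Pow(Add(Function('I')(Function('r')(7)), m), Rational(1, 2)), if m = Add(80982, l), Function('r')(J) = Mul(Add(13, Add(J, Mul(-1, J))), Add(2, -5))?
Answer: Mul(40, Pow(107, Rational(1, 2))) ≈ 413.76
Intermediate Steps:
l = 89087 (l = Mul(Rational(1, 2), 178174) = 89087)
Function('r')(J) = -39 (Function('r')(J) = Mul(Add(13, 0), -3) = Mul(13, -3) = -39)
m = 170069 (m = Add(80982, 89087) = 170069)
Function('I')(V) = Mul(-29, V)
Pow(Add(Function('I')(Function('r')(7)), m), Rational(1, 2)) = Pow(Add(Mul(-29, -39), 170069), Rational(1, 2)) = Pow(Add(1131, 170069), Rational(1, 2)) = Pow(171200, Rational(1, 2)) = Mul(40, Pow(107, Rational(1, 2)))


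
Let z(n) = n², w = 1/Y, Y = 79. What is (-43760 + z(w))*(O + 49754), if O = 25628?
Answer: -20587288477738/6241 ≈ -3.2987e+9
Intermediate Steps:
w = 1/79 ≈ 0.012658
(-43760 + z(w))*(O + 49754) = (-43760 + (1/79)²)*(25628 + 49754) = (-43760 + 1/6241)*75382 = -273106159/6241*75382 = -20587288477738/6241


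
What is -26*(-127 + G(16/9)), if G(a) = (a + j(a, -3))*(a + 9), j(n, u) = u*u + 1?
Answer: 130/81 ≈ 1.6049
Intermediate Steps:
j(n, u) = 1 + u² (j(n, u) = u² + 1 = 1 + u²)
G(a) = (9 + a)*(10 + a) (G(a) = (a + (1 + (-3)²))*(a + 9) = (a + (1 + 9))*(9 + a) = (a + 10)*(9 + a) = (10 + a)*(9 + a) = (9 + a)*(10 + a))
-26*(-127 + G(16/9)) = -26*(-127 + (90 + (16/9)² + 19*(16/9))) = -26*(-127 + (90 + 256/81 + 304/9)) = -26*(-127 + 10282/81) = -26*(-5/81) = 130/81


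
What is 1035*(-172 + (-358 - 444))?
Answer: -1008090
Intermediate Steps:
1035*(-172 + (-358 - 444)) = 1035*(-172 - 802) = 1035*(-974) = -1008090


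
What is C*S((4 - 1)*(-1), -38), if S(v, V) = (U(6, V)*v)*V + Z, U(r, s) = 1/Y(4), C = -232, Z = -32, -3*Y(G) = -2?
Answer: -32248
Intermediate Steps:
Y(G) = ⅔ (Y(G) = -⅓*(-2) = ⅔)
U(r, s) = 3/2 (U(r, s) = 1/(⅔) = 3/2)
S(v, V) = -32 + 3*V*v/2 (S(v, V) = (3*v/2)*V - 32 = 3*V*v/2 - 32 = -32 + 3*V*v/2)
C*S((4 - 1)*(-1), -38) = -232*(-32 + (3/2)*(-38)*((4 - 1)*(-1))) = -232*(-32 + (3/2)*(-38)*(3*(-1))) = -232*(-32 + (3/2)*(-38)*(-3)) = -232*(-32 + 171) = -232*139 = -32248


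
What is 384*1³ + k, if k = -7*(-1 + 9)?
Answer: 328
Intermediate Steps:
k = -56 (k = -7*8 = -56)
384*1³ + k = 384*1³ - 56 = 384*1 - 56 = 384 - 56 = 328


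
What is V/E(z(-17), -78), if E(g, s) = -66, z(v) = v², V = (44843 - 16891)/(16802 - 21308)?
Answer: 6988/74349 ≈ 0.093989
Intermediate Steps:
V = -13976/2253 (V = 27952/(-4506) = 27952*(-1/4506) = -13976/2253 ≈ -6.2033)
V/E(z(-17), -78) = -13976/2253/(-66) = -13976/2253*(-1/66) = 6988/74349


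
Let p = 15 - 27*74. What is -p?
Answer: 1983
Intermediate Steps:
p = -1983 (p = 15 - 1998 = -1983)
-p = -1*(-1983) = 1983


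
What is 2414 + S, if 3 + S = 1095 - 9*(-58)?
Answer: 4028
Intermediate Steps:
S = 1614 (S = -3 + (1095 - 9*(-58)) = -3 + (1095 + 522) = -3 + 1617 = 1614)
2414 + S = 2414 + 1614 = 4028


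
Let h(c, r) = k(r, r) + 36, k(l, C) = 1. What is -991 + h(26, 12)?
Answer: -954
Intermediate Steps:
h(c, r) = 37 (h(c, r) = 1 + 36 = 37)
-991 + h(26, 12) = -991 + 37 = -954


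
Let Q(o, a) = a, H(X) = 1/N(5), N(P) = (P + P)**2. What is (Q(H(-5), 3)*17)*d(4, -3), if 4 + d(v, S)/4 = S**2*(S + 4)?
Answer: 1020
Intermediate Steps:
N(P) = 4*P**2 (N(P) = (2*P)**2 = 4*P**2)
d(v, S) = -16 + 4*S**2*(4 + S) (d(v, S) = -16 + 4*(S**2*(S + 4)) = -16 + 4*(S**2*(4 + S)) = -16 + 4*S**2*(4 + S))
H(X) = 1/100 (H(X) = 1/(4*5**2) = 1/(4*25) = 1/100)
(Q(H(-5), 3)*17)*d(4, -3) = (3*17)*(-16 + 4*(-3)**3 + 16*(-3)**2) = 51*(-16 + 4*(-27) + 16*9) = 51*(-16 - 108 + 144) = 51*20 = 1020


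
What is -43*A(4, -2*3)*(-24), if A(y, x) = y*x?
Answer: -24768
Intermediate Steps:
A(y, x) = x*y
-43*A(4, -2*3)*(-24) = -43*(-2*3)*4*(-24) = -(-258)*4*(-24) = -43*(-24)*(-24) = 1032*(-24) = -24768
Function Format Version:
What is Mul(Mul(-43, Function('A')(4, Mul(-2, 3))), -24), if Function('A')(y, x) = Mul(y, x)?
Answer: -24768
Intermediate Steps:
Function('A')(y, x) = Mul(x, y)
Mul(Mul(-43, Function('A')(4, Mul(-2, 3))), -24) = Mul(Mul(-43, Mul(Mul(-2, 3), 4)), -24) = Mul(Mul(-43, Mul(-6, 4)), -24) = Mul(Mul(-43, -24), -24) = Mul(1032, -24) = -24768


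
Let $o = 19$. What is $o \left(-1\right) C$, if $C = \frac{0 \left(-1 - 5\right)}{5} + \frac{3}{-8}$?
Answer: $\frac{57}{8} \approx 7.125$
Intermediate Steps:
$C = - \frac{3}{8}$ ($C = 0 \left(-6\right) \frac{1}{5} + 3 \left(- \frac{1}{8}\right) = 0 \cdot \frac{1}{5} - \frac{3}{8} = 0 - \frac{3}{8} = - \frac{3}{8} \approx -0.375$)
$o \left(-1\right) C = 19 \left(-1\right) \left(- \frac{3}{8}\right) = \left(-19\right) \left(- \frac{3}{8}\right) = \frac{57}{8}$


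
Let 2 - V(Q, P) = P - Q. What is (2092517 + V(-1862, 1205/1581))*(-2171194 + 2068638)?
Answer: -338981168320672/1581 ≈ -2.1441e+11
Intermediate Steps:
V(Q, P) = 2 + Q - P (V(Q, P) = 2 - (P - Q) = 2 + (Q - P) = 2 + Q - P)
(2092517 + V(-1862, 1205/1581))*(-2171194 + 2068638) = (2092517 + (2 - 1862 - 1205/1581))*(-2171194 + 2068638) = (2092517 + (2 - 1862 - 1205/1581))*(-102556) = (2092517 - 2941865/1581)*(-102556) = (3305327512/1581)*(-102556) = -338981168320672/1581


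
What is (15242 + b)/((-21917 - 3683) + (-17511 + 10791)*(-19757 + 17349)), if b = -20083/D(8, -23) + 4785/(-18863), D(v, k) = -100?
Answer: 29129331729/30475364608000 ≈ 0.00095583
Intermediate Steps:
b = 378347129/1886300 (b = -20083/(-100) + 4785/(-18863) = -20083*(-1/100) + 4785*(-1/18863) = 20083/100 - 4785/18863 = 378347129/1886300 ≈ 200.58)
(15242 + b)/((-21917 - 3683) + (-17511 + 10791)*(-19757 + 17349)) = (15242 + 378347129/1886300)/((-21917 - 3683) + (-17511 + 10791)*(-19757 + 17349)) = 29129331729/(1886300*(-25600 - 6720*(-2408))) = 29129331729/(1886300*(-25600 + 16181760)) = (29129331729/1886300)/16156160 = (29129331729/1886300)*(1/16156160) = 29129331729/30475364608000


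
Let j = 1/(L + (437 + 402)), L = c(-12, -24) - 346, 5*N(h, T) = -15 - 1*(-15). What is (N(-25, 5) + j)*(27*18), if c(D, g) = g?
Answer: 486/469 ≈ 1.0362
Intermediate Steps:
N(h, T) = 0 (N(h, T) = (-15 - 1*(-15))/5 = (-15 + 15)/5 = (1/5)*0 = 0)
L = -370 (L = -24 - 346 = -370)
j = 1/469 (j = 1/(-370 + (437 + 402)) = 1/(-370 + 839) = 1/469 ≈ 0.0021322)
(N(-25, 5) + j)*(27*18) = (0 + 1/469)*(27*18) = (1/469)*486 = 486/469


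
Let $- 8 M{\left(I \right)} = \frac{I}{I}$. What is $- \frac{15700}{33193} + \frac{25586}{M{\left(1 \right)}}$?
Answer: $- \frac{6794224484}{33193} \approx -2.0469 \cdot 10^{5}$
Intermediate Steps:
$M{\left(I \right)} = - \frac{1}{8}$ ($M{\left(I \right)} = - \frac{I \frac{1}{I}}{8} = \left(- \frac{1}{8}\right) 1 = - \frac{1}{8}$)
$- \frac{15700}{33193} + \frac{25586}{M{\left(1 \right)}} = - \frac{15700}{33193} + \frac{25586}{- \frac{1}{8}} = \left(-15700\right) \frac{1}{33193} + 25586 \left(-8\right) = - \frac{15700}{33193} - 204688 = - \frac{6794224484}{33193}$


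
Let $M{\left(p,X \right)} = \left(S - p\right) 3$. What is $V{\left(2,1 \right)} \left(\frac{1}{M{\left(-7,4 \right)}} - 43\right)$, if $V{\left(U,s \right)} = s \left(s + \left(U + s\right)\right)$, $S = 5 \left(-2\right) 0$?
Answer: $- \frac{3608}{21} \approx -171.81$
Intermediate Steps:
$S = 0$ ($S = \left(-10\right) 0 = 0$)
$V{\left(U,s \right)} = s \left(U + 2 s\right)$
$M{\left(p,X \right)} = - 3 p$ ($M{\left(p,X \right)} = \left(0 - p\right) 3 = - p 3 = - 3 p$)
$V{\left(2,1 \right)} \left(\frac{1}{M{\left(-7,4 \right)}} - 43\right) = 1 \left(2 + 2 \cdot 1\right) \left(\frac{1}{\left(-3\right) \left(-7\right)} - 43\right) = 1 \left(2 + 2\right) \left(\frac{1}{21} - 43\right) = 1 \cdot 4 \left(\frac{1}{21} - 43\right) = 4 \left(- \frac{902}{21}\right) = - \frac{3608}{21}$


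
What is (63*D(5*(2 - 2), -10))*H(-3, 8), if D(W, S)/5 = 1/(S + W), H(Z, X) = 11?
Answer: -693/2 ≈ -346.50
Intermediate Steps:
D(W, S) = 5/(S + W)
(63*D(5*(2 - 2), -10))*H(-3, 8) = (63*(5/(-10 + 5*(2 - 2))))*11 = (63*(5/(-10 + 5*0)))*11 = (63*(5/(-10 + 0)))*11 = (63*(5/(-10)))*11 = (63*(5*(-⅒)))*11 = (63*(-½))*11 = -63/2*11 = -693/2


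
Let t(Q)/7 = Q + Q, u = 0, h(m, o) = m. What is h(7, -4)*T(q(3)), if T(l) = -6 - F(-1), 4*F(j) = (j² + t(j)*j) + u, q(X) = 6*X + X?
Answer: -273/4 ≈ -68.250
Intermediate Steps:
q(X) = 7*X
t(Q) = 14*Q (t(Q) = 7*(Q + Q) = 7*(2*Q) = 14*Q)
F(j) = 15*j²/4 (F(j) = ((j² + (14*j)*j) + 0)/4 = ((j² + 14*j²) + 0)/4 = (15*j² + 0)/4 = (15*j²)/4 = 15*j²/4)
T(l) = -39/4 (T(l) = -6 - 15*(-1)²/4 = -6 - 15/4 = -39/4)
h(7, -4)*T(q(3)) = 7*(-39/4) = -273/4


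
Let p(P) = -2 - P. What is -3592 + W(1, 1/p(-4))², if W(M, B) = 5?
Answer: -3567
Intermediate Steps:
-3592 + W(1, 1/p(-4))² = -3592 + 5² = -3592 + 25 = -3567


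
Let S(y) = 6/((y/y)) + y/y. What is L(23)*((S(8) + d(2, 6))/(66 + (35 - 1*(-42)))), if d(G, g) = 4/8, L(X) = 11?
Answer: 15/26 ≈ 0.57692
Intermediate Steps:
S(y) = 7 (S(y) = 6/1 + 1 = 6*1 + 1 = 6 + 1 = 7)
d(G, g) = ½ (d(G, g) = 4*(⅛) = ½)
L(23)*((S(8) + d(2, 6))/(66 + (35 - 1*(-42)))) = 11*((7 + ½)/(66 + (35 - 1*(-42)))) = 11*(15/(2*(66 + (35 + 42)))) = 11*(15/(2*(66 + 77))) = 11*((15/2)/143) = 11*((15/2)*(1/143)) = 11*(15/286) = 15/26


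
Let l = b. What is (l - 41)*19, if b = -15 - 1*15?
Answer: -1349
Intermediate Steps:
b = -30 (b = -15 - 15 = -30)
l = -30
(l - 41)*19 = (-30 - 41)*19 = -71*19 = -1349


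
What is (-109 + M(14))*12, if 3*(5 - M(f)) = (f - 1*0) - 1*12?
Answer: -1256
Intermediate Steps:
M(f) = 9 - f/3 (M(f) = 5 - ((f - 1*0) - 1*12)/3 = 5 - ((f + 0) - 12)/3 = 5 - (f - 12)/3 = 5 - (-12 + f)/3 = 5 + (4 - f/3) = 9 - f/3)
(-109 + M(14))*12 = (-109 + (9 - 1/3*14))*12 = (-109 + (9 - 14/3))*12 = (-109 + 13/3)*12 = -314/3*12 = -1256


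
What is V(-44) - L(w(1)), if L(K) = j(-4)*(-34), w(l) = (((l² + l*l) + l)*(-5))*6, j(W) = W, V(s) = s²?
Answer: 1800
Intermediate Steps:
w(l) = -60*l² - 30*l (w(l) = (((l² + l²) + l)*(-5))*6 = ((2*l² + l)*(-5))*6 = ((l + 2*l²)*(-5))*6 = (-10*l² - 5*l)*6 = -60*l² - 30*l)
L(K) = 136 (L(K) = -4*(-34) = 136)
V(-44) - L(w(1)) = (-44)² - 1*136 = 1936 - 136 = 1800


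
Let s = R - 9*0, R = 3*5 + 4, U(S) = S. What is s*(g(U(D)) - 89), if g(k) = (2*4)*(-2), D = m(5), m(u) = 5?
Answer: -1995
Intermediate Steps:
D = 5
g(k) = -16 (g(k) = 8*(-2) = -16)
R = 19 (R = 15 + 4 = 19)
s = 19 (s = 19 - 9*0 = 19 + 0 = 19)
s*(g(U(D)) - 89) = 19*(-16 - 89) = 19*(-105) = -1995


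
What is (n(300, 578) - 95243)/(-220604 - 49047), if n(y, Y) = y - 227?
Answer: 95170/269651 ≈ 0.35294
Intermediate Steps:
n(y, Y) = -227 + y
(n(300, 578) - 95243)/(-220604 - 49047) = ((-227 + 300) - 95243)/(-220604 - 49047) = (73 - 95243)/(-269651) = -95170*(-1/269651) = 95170/269651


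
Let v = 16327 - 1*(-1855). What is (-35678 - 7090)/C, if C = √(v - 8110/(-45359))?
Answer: -10692*√9352180398958/103090681 ≈ -317.17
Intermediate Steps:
v = 18182 (v = 16327 + 1855 = 18182)
C = 2*√9352180398958/45359 (C = √(18182 - 8110/(-45359)) = √(18182 - 8110*(-1/45359)) = √(18182 + 8110/45359) = √(824725448/45359) = 2*√9352180398958/45359 ≈ 134.84)
(-35678 - 7090)/C = (-35678 - 7090)/((2*√9352180398958/45359)) = -10692*√9352180398958/103090681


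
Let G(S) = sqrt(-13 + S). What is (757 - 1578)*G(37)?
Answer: -1642*sqrt(6) ≈ -4022.1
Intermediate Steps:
(757 - 1578)*G(37) = (757 - 1578)*sqrt(-13 + 37) = -1642*sqrt(6)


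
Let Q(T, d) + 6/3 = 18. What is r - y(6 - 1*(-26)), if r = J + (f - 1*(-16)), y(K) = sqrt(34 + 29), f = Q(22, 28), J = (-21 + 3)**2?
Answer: 356 - 3*sqrt(7) ≈ 348.06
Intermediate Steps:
J = 324 (J = (-18)**2 = 324)
Q(T, d) = 16 (Q(T, d) = -2 + 18 = 16)
f = 16
y(K) = 3*sqrt(7) (y(K) = sqrt(63) = 3*sqrt(7))
r = 356 (r = 324 + (16 - 1*(-16)) = 324 + (16 + 16) = 324 + 32 = 356)
r - y(6 - 1*(-26)) = 356 - 3*sqrt(7)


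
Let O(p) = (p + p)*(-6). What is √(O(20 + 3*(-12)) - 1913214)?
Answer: 3*I*√212558 ≈ 1383.1*I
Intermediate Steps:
O(p) = -12*p (O(p) = (2*p)*(-6) = -12*p)
√(O(20 + 3*(-12)) - 1913214) = √(-12*(20 + 3*(-12)) - 1913214) = √(-12*(20 - 36) - 1913214) = √(-12*(-16) - 1913214) = √(192 - 1913214) = √(-1913022) = 3*I*√212558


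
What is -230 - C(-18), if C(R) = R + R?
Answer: -194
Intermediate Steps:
C(R) = 2*R
-230 - C(-18) = -230 - 2*(-18) = -230 - 1*(-36) = -230 + 36 = -194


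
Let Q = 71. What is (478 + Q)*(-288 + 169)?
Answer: -65331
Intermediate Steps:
(478 + Q)*(-288 + 169) = (478 + 71)*(-288 + 169) = 549*(-119) = -65331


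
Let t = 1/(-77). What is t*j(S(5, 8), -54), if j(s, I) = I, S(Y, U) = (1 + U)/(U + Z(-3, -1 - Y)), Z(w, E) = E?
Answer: 54/77 ≈ 0.70130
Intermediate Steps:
S(Y, U) = (1 + U)/(-1 + U - Y) (S(Y, U) = (1 + U)/(U + (-1 - Y)) = (1 + U)/(-1 + U - Y))
t = -1/77 ≈ -0.012987
t*j(S(5, 8), -54) = -1/77*(-54) = 54/77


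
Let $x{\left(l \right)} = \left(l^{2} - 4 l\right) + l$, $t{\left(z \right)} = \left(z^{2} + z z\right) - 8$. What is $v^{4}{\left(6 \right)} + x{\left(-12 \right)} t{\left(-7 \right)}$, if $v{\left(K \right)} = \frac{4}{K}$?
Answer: $\frac{1312216}{81} \approx 16200.0$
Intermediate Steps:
$t{\left(z \right)} = -8 + 2 z^{2}$ ($t{\left(z \right)} = \left(z^{2} + z^{2}\right) - 8 = 2 z^{2} - 8 = -8 + 2 z^{2}$)
$x{\left(l \right)} = l^{2} - 3 l$
$v^{4}{\left(6 \right)} + x{\left(-12 \right)} t{\left(-7 \right)} = \left(\frac{4}{6}\right)^{4} + - 12 \left(-3 - 12\right) \left(-8 + 2 \left(-7\right)^{2}\right) = \left(4 \cdot \frac{1}{6}\right)^{4} + \left(-12\right) \left(-15\right) \left(-8 + 2 \cdot 49\right) = \left(\frac{2}{3}\right)^{4} + 180 \left(-8 + 98\right) = \frac{16}{81} + 180 \cdot 90 = \frac{16}{81} + 16200 = \frac{1312216}{81}$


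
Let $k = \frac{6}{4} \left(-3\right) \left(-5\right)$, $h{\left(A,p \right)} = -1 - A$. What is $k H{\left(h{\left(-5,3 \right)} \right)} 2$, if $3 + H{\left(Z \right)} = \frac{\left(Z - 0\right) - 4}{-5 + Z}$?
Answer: $-135$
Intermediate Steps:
$k = \frac{45}{2}$ ($k = 6 \cdot \frac{1}{4} \left(-3\right) \left(-5\right) = \frac{3}{2} \left(-3\right) \left(-5\right) = \left(- \frac{9}{2}\right) \left(-5\right) = \frac{45}{2} \approx 22.5$)
$H{\left(Z \right)} = -3 + \frac{-4 + Z}{-5 + Z}$ ($H{\left(Z \right)} = -3 + \frac{\left(Z - 0\right) - 4}{-5 + Z} = -3 + \frac{\left(Z + 0\right) - 4}{-5 + Z} = -3 + \frac{Z - 4}{-5 + Z} = -3 + \frac{-4 + Z}{-5 + Z}$)
$k H{\left(h{\left(-5,3 \right)} \right)} 2 = \frac{45 \frac{11 - 2 \left(-1 - -5\right)}{-5 - -4}}{2} \cdot 2 = \frac{45 \frac{11 - 2 \left(-1 + 5\right)}{-5 + \left(-1 + 5\right)}}{2} \cdot 2 = \frac{45 \frac{11 - 8}{-5 + 4}}{2} \cdot 2 = \frac{45 \frac{11 - 8}{-1}}{2} \cdot 2 = \frac{45 \left(\left(-1\right) 3\right)}{2} \cdot 2 = \frac{45}{2} \left(-3\right) 2 = \left(- \frac{135}{2}\right) 2 = -135$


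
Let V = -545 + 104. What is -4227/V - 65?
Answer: -8146/147 ≈ -55.415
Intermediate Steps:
V = -441
-4227/V - 65 = -4227/(-441) - 65 = -4227*(-1/441) - 65 = 1409/147 - 65 = -8146/147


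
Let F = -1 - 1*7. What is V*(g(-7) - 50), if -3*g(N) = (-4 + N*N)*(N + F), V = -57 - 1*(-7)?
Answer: -8750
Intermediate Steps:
F = -8 (F = -1 - 7 = -8)
V = -50 (V = -57 + 7 = -50)
g(N) = -(-8 + N)*(-4 + N²)/3 (g(N) = -(-4 + N*N)*(N - 8)/3 = -(-4 + N²)*(-8 + N)/3 = -(-8 + N)*(-4 + N²)/3)
V*(g(-7) - 50) = -50*((-32/3 - ⅓*(-7)³ + (4/3)*(-7) + (8/3)*(-7)²) - 50) = -50*((-32/3 - ⅓*(-343) - 28/3 + (8/3)*49) - 50) = -50*((-32/3 + 343/3 - 28/3 + 392/3) - 50) = -50*(225 - 50) = -50*175 = -8750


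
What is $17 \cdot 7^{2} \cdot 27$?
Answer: $22491$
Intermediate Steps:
$17 \cdot 7^{2} \cdot 27 = 17 \cdot 49 \cdot 27 = 833 \cdot 27 = 22491$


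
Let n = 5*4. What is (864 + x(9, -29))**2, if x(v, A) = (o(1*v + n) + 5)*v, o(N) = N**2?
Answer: 71876484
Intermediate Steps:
n = 20
x(v, A) = v*(5 + (20 + v)**2) (x(v, A) = ((1*v + 20)**2 + 5)*v = ((v + 20)**2 + 5)*v = ((20 + v)**2 + 5)*v = (5 + (20 + v)**2)*v = v*(5 + (20 + v)**2))
(864 + x(9, -29))**2 = (864 + 9*(5 + (20 + 9)**2))**2 = (864 + 9*(5 + 29**2))**2 = (864 + 9*(5 + 841))**2 = (864 + 9*846)**2 = (864 + 7614)**2 = 8478**2 = 71876484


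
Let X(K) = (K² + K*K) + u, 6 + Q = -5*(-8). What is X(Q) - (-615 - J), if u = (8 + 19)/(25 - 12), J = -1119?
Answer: 23531/13 ≈ 1810.1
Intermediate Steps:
Q = 34 (Q = -6 - 5*(-8) = -6 + 40 = 34)
u = 27/13 ≈ 2.0769
X(K) = 27/13 + 2*K² (X(K) = (K² + K*K) + 27/13 = (K² + K²) + 27/13 = 2*K² + 27/13 = 27/13 + 2*K²)
X(Q) - (-615 - J) = (27/13 + 2*34²) - (-615 - 1*(-1119)) = (27/13 + 2*1156) - (-615 + 1119) = (27/13 + 2312) - 1*504 = 30083/13 - 504 = 23531/13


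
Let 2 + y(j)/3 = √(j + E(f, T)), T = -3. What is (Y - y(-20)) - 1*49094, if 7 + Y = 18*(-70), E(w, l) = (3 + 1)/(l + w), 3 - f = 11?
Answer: -50355 - 12*I*√154/11 ≈ -50355.0 - 13.538*I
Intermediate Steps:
f = -8 (f = 3 - 1*11 = 3 - 11 = -8)
E(w, l) = 4/(l + w)
Y = -1267 (Y = -7 + 18*(-70) = -7 - 1260 = -1267)
y(j) = -6 + 3*√(-4/11 + j) (y(j) = -6 + 3*√(j + 4/(-3 - 8)) = -6 + 3*√(j + 4/(-11)) = -6 + 3*√(j + 4*(-1/11)) = -6 + 3*√(j - 4/11) = -6 + 3*√(-4/11 + j))
(Y - y(-20)) - 1*49094 = (-1267 - (-6 + 3*√(-44 + 121*(-20))/11)) - 1*49094 = (-1267 - (-6 + 3*√(-44 - 2420)/11)) - 49094 = (-1267 - (-6 + 3*√(-2464)/11)) - 49094 = (-1267 - (-6 + 3*(4*I*√154)/11)) - 49094 = (-1267 - (-6 + 12*I*√154/11)) - 49094 = (-1267 + (6 - 12*I*√154/11)) - 49094 = (-1261 - 12*I*√154/11) - 49094 = -50355 - 12*I*√154/11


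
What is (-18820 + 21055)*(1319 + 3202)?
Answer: 10104435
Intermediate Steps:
(-18820 + 21055)*(1319 + 3202) = 2235*4521 = 10104435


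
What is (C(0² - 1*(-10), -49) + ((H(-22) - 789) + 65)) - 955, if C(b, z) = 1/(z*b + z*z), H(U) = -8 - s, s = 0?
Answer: -3223856/1911 ≈ -1687.0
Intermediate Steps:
H(U) = -8 (H(U) = -8 - 1*0 = -8 + 0 = -8)
C(b, z) = 1/(z² + b*z) (C(b, z) = 1/(b*z + z²) = 1/(z² + b*z))
(C(0² - 1*(-10), -49) + ((H(-22) - 789) + 65)) - 955 = (1/((-49)*((0² - 1*(-10)) - 49)) + ((-8 - 789) + 65)) - 955 = (-1/(49*((0 + 10) - 49)) + (-797 + 65)) - 955 = (-1/(49*(10 - 49)) - 732) - 955 = (-1/49/(-39) - 732) - 955 = (-1/49*(-1/39) - 732) - 955 = (1/1911 - 732) - 955 = -1398851/1911 - 955 = -3223856/1911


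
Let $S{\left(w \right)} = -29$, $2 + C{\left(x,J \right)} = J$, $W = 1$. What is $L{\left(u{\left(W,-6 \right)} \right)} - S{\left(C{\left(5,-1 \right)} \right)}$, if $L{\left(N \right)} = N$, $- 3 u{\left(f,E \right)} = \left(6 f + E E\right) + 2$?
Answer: $\frac{43}{3} \approx 14.333$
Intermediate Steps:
$C{\left(x,J \right)} = -2 + J$
$u{\left(f,E \right)} = - \frac{2}{3} - 2 f - \frac{E^{2}}{3}$ ($u{\left(f,E \right)} = - \frac{\left(6 f + E E\right) + 2}{3} = - \frac{\left(6 f + E^{2}\right) + 2}{3} = - \frac{\left(E^{2} + 6 f\right) + 2}{3} = - \frac{2 + E^{2} + 6 f}{3} = - \frac{2}{3} - 2 f - \frac{E^{2}}{3}$)
$L{\left(u{\left(W,-6 \right)} \right)} - S{\left(C{\left(5,-1 \right)} \right)} = \left(- \frac{2}{3} - 2 - \frac{\left(-6\right)^{2}}{3}\right) - -29 = \left(- \frac{2}{3} - 2 - 12\right) + 29 = - \frac{44}{3} + 29 = \frac{43}{3}$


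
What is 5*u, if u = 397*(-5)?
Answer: -9925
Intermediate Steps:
u = -1985
5*u = 5*(-1985) = -9925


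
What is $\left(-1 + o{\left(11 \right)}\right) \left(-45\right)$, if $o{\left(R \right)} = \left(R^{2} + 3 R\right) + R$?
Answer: $-7380$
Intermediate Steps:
$o{\left(R \right)} = R^{2} + 4 R$
$\left(-1 + o{\left(11 \right)}\right) \left(-45\right) = \left(-1 + 11 \left(4 + 11\right)\right) \left(-45\right) = \left(-1 + 11 \cdot 15\right) \left(-45\right) = \left(-1 + 165\right) \left(-45\right) = 164 \left(-45\right) = -7380$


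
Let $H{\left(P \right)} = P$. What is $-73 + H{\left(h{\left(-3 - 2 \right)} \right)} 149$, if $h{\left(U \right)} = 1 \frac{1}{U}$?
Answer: $- \frac{514}{5} \approx -102.8$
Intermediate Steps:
$h{\left(U \right)} = \frac{1}{U}$
$-73 + H{\left(h{\left(-3 - 2 \right)} \right)} 149 = -73 + \frac{1}{-3 - 2} \cdot 149 = -73 + \frac{1}{-5} \cdot 149 = -73 - \frac{149}{5} = - \frac{514}{5}$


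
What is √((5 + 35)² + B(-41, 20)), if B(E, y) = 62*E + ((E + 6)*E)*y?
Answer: √27758 ≈ 166.61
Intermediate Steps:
B(E, y) = 62*E + E*y*(6 + E) (B(E, y) = 62*E + ((6 + E)*E)*y = 62*E + (E*(6 + E))*y = 62*E + E*y*(6 + E))
√((5 + 35)² + B(-41, 20)) = √((5 + 35)² - 41*(62 + 6*20 - 41*20)) = √(40² - 41*(62 + 120 - 820)) = √(1600 - 41*(-638)) = √(1600 + 26158) = √27758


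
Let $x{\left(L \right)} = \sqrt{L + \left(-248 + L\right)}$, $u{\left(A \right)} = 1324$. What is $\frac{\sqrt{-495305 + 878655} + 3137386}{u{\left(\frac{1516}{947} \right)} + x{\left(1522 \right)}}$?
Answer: $\frac{1038474766}{437545} - \frac{1568693 \sqrt{699}}{437545} - \frac{\sqrt{10718466}}{175018} + \frac{331 \sqrt{15334}}{87509} \approx 2279.1$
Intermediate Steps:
$x{\left(L \right)} = \sqrt{-248 + 2 L}$
$\frac{\sqrt{-495305 + 878655} + 3137386}{u{\left(\frac{1516}{947} \right)} + x{\left(1522 \right)}} = \frac{\sqrt{-495305 + 878655} + 3137386}{1324 + \sqrt{-248 + 2 \cdot 1522}} = \frac{\sqrt{383350} + 3137386}{1324 + \sqrt{-248 + 3044}} = \frac{5 \sqrt{15334} + 3137386}{1324 + \sqrt{2796}} = \frac{3137386 + 5 \sqrt{15334}}{1324 + 2 \sqrt{699}}$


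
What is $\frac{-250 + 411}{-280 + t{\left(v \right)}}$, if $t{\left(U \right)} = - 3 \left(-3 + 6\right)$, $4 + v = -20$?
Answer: $- \frac{161}{289} \approx -0.55709$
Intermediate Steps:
$v = -24$ ($v = -4 - 20 = -24$)
$t{\left(U \right)} = -9$ ($t{\left(U \right)} = \left(-3\right) 3 = -9$)
$\frac{-250 + 411}{-280 + t{\left(v \right)}} = \frac{-250 + 411}{-280 - 9} = \frac{161}{-289} = 161 \left(- \frac{1}{289}\right) = - \frac{161}{289}$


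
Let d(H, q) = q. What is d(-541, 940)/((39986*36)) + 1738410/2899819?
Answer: 626290017805/1043569462806 ≈ 0.60014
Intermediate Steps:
d(-541, 940)/((39986*36)) + 1738410/2899819 = 940/((39986*36)) + 1738410/2899819 = 940/1439496 + 1738410*(1/2899819) = 940*(1/1439496) + 1738410/2899819 = 235/359874 + 1738410/2899819 = 626290017805/1043569462806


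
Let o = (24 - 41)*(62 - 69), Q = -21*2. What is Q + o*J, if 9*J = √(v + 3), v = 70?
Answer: -42 + 119*√73/9 ≈ 70.971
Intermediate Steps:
Q = -42
J = √73/9 (J = √(70 + 3)/9 = √73/9 ≈ 0.94933)
o = 119 (o = -17*(-7) = 119)
Q + o*J = -42 + 119*(√73/9) = -42 + 119*√73/9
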